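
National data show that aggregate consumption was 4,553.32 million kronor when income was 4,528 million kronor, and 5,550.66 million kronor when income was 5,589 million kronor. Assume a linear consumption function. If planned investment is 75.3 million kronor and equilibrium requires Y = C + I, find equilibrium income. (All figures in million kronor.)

MPC = (5550.66 − 4553.32)/(5589 − 4528) = 997.34/1061 = 0.94
a = 4553.32 − 0.94(4528) = 297
Equilibrium: Y = 297 + 0.94Y + 75.3
0.06Y = 372.3, so Y = 372.3/0.06 = 6205

Y = 6205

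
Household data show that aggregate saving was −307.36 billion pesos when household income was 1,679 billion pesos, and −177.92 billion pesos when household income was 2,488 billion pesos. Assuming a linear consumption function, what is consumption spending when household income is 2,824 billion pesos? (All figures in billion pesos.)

C = 2948.16

MPS = ΔS/ΔY = (-177.92 − (-307.36))/(2488 − 1679) = 129.44/809 = 0.16
MPC = 1 − MPS = 0.84
Autonomous saving = -307.36 − 0.16(1679) = -576, so a = 576
C = 576 + 0.84(2824) = 576 + 2372.16 = 2948.16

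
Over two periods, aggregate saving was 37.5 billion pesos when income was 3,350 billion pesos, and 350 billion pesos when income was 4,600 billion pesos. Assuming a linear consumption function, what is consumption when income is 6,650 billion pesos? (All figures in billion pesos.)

MPS = ΔS/ΔY = (350 − 37.5)/(4600 − 3350) = 312.5/1250 = 0.25
MPC = 1 − MPS = 0.75
Autonomous saving = 37.5 − 0.25(3350) = -800, so a = 800
C = 800 + 0.75(6650) = 800 + 4987.5 = 5787.5

C = 5787.5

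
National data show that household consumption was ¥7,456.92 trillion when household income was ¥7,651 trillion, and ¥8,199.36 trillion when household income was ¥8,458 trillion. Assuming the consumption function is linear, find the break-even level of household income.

MPC = (8199.36 − 7456.92)/(8458 − 7651) = 742.44/807 = 0.92
a = 7456.92 − 0.92(7651) = 7456.92 − 7038.92 = 418
Break-even: Y = a/(1−MPC) = 418/0.08 = 5225

Y = 5225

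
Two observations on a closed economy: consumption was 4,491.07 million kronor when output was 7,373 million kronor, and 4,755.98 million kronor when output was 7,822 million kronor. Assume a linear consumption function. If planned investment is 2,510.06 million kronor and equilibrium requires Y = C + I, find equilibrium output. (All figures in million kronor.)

MPC = (4755.98 − 4491.07)/(7822 − 7373) = 264.91/449 = 0.59
a = 4491.07 − 0.59(7373) = 141
Equilibrium: Y = 141 + 0.59Y + 2510.06
0.41Y = 2651.06, so Y = 2651.06/0.41 = 6466

Y = 6466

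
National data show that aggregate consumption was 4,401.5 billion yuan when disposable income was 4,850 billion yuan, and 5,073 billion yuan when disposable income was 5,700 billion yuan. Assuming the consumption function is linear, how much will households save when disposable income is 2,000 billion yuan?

S = -150

MPC = (5073 − 4401.5)/(5700 − 4850) = 671.5/850 = 0.79
a = 4401.5 − 0.79(4850) = 4401.5 − 3831.5 = 570
C = 570 + 0.79(2000) = 2150
S = 2000 − 2150 = -150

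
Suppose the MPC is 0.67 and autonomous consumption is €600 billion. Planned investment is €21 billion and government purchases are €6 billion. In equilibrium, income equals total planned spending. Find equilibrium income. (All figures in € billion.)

Y = 1900

Y = C + I + G = 600 + 0.67Y + 21 + 6
Y − 0.67Y = 627
0.33Y = 627, so Y = 627/0.33 = 1900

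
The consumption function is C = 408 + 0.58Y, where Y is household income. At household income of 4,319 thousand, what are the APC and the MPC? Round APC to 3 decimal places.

APC = 0.674; MPC = 0.58

MPC = 0.58 (the slope of the consumption function)
C = 408 + 0.58(4319) = 2913.02, so APC = 2913.02/4319 = 0.674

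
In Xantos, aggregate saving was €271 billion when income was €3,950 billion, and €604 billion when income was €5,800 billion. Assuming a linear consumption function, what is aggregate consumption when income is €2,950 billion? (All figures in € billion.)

MPS = ΔS/ΔY = (604 − 271)/(5800 − 3950) = 333/1850 = 0.18
MPC = 1 − MPS = 0.82
Autonomous saving = 271 − 0.18(3950) = -440, so a = 440
C = 440 + 0.82(2950) = 440 + 2419 = 2859

C = 2859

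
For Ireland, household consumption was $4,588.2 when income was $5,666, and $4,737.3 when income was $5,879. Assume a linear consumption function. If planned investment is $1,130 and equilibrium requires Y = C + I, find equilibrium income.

Y = 5840

MPC = (4737.3 − 4588.2)/(5879 − 5666) = 149.1/213 = 0.7
a = 4588.2 − 0.7(5666) = 622
Equilibrium: Y = 622 + 0.7Y + 1130
0.3Y = 1752, so Y = 1752/0.3 = 5840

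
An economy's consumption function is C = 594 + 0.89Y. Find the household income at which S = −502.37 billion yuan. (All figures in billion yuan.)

S = Y − C = -594 + 0.11Y
-594 + 0.11Y = -502.37, so 0.11Y = 91.63 and Y = 833

Y = 833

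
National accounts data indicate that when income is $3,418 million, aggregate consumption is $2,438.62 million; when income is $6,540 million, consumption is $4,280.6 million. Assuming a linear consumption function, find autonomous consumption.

MPC = ΔC/ΔY = (4280.6 − 2438.62)/(6540 − 3418) = 1841.98/3122 = 0.59
a = C − MPC·Y = 2438.62 − 0.59(3418) = 2438.62 − 2016.62 = 422

a = 422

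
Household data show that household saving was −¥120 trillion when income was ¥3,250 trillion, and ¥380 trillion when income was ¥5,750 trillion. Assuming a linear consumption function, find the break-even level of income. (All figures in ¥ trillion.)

Y = 3850

MPS = ΔS/ΔY = (380 − (-120))/(5750 − 3250) = 500/2500 = 0.2
MPC = 1 − MPS = 0.8
From S(3250) = -120: −a + 0.2(3250) = -120, so a = 650 − (-120) = 770
Break-even (S = 0): Y = a/MPS = 770/0.2 = 3850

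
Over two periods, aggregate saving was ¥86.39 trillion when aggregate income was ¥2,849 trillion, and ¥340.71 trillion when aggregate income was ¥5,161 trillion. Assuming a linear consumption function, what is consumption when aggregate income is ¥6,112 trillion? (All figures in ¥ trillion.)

C = 5666.68

MPS = ΔS/ΔY = (340.71 − 86.39)/(5161 − 2849) = 254.32/2312 = 0.11
MPC = 1 − MPS = 0.89
Autonomous saving = 86.39 − 0.11(2849) = -227, so a = 227
C = 227 + 0.89(6112) = 227 + 5439.68 = 5666.68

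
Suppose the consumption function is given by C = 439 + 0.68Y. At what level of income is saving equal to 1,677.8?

Y = 6615

S = Y − C = -439 + 0.32Y
-439 + 0.32Y = 1677.8, so 0.32Y = 2116.8 and Y = 6615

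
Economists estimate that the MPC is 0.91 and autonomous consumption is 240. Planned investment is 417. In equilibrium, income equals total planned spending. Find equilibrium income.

Y = C + I = 240 + 0.91Y + 417
Y − 0.91Y = 657
0.09Y = 657, so Y = 657/0.09 = 7300

Y = 7300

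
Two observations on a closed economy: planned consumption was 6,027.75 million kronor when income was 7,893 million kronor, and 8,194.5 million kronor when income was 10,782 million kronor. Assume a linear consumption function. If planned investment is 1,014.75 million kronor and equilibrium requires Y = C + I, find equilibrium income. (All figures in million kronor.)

Y = 4491

MPC = (8194.5 − 6027.75)/(10782 − 7893) = 2166.75/2889 = 0.75
a = 6027.75 − 0.75(7893) = 108
Equilibrium: Y = 108 + 0.75Y + 1014.75
0.25Y = 1122.75, so Y = 1122.75/0.25 = 4491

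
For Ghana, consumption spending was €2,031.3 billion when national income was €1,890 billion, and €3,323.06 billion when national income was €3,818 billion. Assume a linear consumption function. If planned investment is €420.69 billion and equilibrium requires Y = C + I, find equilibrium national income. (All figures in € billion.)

Y = 3593

MPC = (3323.06 − 2031.3)/(3818 − 1890) = 1291.76/1928 = 0.67
a = 2031.3 − 0.67(1890) = 765
Equilibrium: Y = 765 + 0.67Y + 420.69
0.33Y = 1185.69, so Y = 1185.69/0.33 = 3593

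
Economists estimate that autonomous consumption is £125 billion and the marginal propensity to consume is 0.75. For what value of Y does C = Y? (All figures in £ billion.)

At break-even, C = Y: 125 + 0.75Y = Y
0.25Y = 125, so Y = 125/0.25 = 500

Y = 500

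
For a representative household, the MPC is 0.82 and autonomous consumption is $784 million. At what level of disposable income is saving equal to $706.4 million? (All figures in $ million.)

S = Y − C = -784 + 0.18Y
-784 + 0.18Y = 706.4, so 0.18Y = 1490.4 and Y = 8280

Y = 8280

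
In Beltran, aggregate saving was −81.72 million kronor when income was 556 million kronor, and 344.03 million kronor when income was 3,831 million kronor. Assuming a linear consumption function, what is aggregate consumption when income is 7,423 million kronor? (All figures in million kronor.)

C = 6612.01

MPS = ΔS/ΔY = (344.03 − (-81.72))/(3831 − 556) = 425.75/3275 = 0.13
MPC = 1 − MPS = 0.87
Autonomous saving = -81.72 − 0.13(556) = -154, so a = 154
C = 154 + 0.87(7423) = 154 + 6458.01 = 6612.01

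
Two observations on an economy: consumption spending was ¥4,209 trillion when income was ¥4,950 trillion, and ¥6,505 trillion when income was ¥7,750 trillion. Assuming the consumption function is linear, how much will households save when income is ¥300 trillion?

S = -96

MPC = (6505 − 4209)/(7750 − 4950) = 2296/2800 = 0.82
a = 4209 − 0.82(4950) = 4209 − 4059 = 150
C = 150 + 0.82(300) = 396
S = 300 − 396 = -96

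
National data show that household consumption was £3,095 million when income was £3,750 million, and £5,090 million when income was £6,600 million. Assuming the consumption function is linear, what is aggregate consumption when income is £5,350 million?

MPC = (5090 − 3095)/(6600 − 3750) = 1995/2850 = 0.7
a = 3095 − 0.7(3750) = 3095 − 2625 = 470
C = 470 + 0.7(5350) = 470 + 3745 = 4215

C = 4215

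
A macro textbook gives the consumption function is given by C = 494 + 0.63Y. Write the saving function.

S = -494 + 0.37Y

S = Y − C = Y − (494 + 0.63Y) = -494 + (1 − 0.63)Y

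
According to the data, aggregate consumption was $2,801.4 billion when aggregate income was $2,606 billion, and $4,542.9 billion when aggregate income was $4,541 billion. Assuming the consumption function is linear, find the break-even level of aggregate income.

MPC = (4542.9 − 2801.4)/(4541 − 2606) = 1741.5/1935 = 0.9
a = 2801.4 − 0.9(2606) = 2801.4 − 2345.4 = 456
Break-even: Y = a/(1−MPC) = 456/0.1 = 4560

Y = 4560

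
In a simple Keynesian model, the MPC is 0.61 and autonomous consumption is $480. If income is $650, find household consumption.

C = 480 + 0.61(650) = 480 + 396.5 = 876.5

C = 876.5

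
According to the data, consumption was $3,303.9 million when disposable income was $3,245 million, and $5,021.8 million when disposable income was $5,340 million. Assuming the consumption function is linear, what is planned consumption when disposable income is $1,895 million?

MPC = (5021.8 − 3303.9)/(5340 − 3245) = 1717.9/2095 = 0.82
a = 3303.9 − 0.82(3245) = 3303.9 − 2660.9 = 643
C = 643 + 0.82(1895) = 643 + 1553.9 = 2196.9

C = 2196.9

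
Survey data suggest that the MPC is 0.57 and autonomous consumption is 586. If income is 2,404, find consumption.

C = 1956.28

C = 586 + 0.57(2404) = 586 + 1370.28 = 1956.28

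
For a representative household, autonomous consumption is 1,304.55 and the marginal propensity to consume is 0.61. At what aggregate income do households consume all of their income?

Y = 3345

At break-even, C = Y: 1304.55 + 0.61Y = Y
0.39Y = 1304.55, so Y = 1304.55/0.39 = 3345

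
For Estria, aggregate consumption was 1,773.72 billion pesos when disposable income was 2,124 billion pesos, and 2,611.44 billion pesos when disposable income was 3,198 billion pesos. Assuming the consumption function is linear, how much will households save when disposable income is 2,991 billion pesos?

MPC = (2611.44 − 1773.72)/(3198 − 2124) = 837.72/1074 = 0.78
a = 1773.72 − 0.78(2124) = 1773.72 − 1656.72 = 117
C = 117 + 0.78(2991) = 2449.98
S = 2991 − 2449.98 = 541.02

S = 541.02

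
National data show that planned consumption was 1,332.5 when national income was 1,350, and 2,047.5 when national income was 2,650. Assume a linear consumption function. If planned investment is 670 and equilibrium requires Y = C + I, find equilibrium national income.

Y = 2800

MPC = (2047.5 − 1332.5)/(2650 − 1350) = 715/1300 = 0.55
a = 1332.5 − 0.55(1350) = 590
Equilibrium: Y = 590 + 0.55Y + 670
0.45Y = 1260, so Y = 1260/0.45 = 2800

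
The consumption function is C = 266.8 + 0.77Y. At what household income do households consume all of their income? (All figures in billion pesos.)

At break-even, C = Y: 266.8 + 0.77Y = Y
0.23Y = 266.8, so Y = 266.8/0.23 = 1160

Y = 1160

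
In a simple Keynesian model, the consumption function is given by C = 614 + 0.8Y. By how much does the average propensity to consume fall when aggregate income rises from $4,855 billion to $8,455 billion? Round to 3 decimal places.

At Y = 4855: C = 614 + 0.8(4855) = 4498, APC = 4498/4855 = 0.9265
At Y = 8455: C = 7378, APC = 7378/8455 = 0.8726
Fall in APC = 0.9265 − 0.8726 = 0.0539 ≈ 0.054

ΔAPC = 0.054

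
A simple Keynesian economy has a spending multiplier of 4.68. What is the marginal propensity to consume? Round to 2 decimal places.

k = 1/(1 − MPC), so 1 − MPC = 1/k = 1/4.68 = 0.2137
MPC = 1 − 0.2137 = 0.79

MPC = 0.79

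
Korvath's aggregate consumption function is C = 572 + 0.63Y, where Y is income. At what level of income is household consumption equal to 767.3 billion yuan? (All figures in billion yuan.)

Y = 310

572 + 0.63Y = 767.3
0.63Y = 195.3, so Y = 195.3/0.63 = 310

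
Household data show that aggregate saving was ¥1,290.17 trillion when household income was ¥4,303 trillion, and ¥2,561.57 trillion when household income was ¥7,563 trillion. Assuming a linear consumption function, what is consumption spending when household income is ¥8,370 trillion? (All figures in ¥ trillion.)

MPS = ΔS/ΔY = (2561.57 − 1290.17)/(7563 − 4303) = 1271.4/3260 = 0.39
MPC = 1 − MPS = 0.61
Autonomous saving = 1290.17 − 0.39(4303) = -388, so a = 388
C = 388 + 0.61(8370) = 388 + 5105.7 = 5493.7

C = 5493.7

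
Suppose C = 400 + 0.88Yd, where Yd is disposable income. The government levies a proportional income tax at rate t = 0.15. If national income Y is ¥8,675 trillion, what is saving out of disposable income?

S = 484.85

Yd = (1 − 0.15)(8675) = 0.85(8675) = 7373.75
C = 400 + 0.88(7373.75) = 400 + 6488.9 = 6888.9
S = Yd − C = 7373.75 − 6888.9 = 484.85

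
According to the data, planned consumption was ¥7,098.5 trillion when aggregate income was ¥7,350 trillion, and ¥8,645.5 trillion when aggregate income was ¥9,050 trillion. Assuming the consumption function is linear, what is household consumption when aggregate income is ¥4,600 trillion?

MPC = (8645.5 − 7098.5)/(9050 − 7350) = 1547/1700 = 0.91
a = 7098.5 − 0.91(7350) = 7098.5 − 6688.5 = 410
C = 410 + 0.91(4600) = 410 + 4186 = 4596

C = 4596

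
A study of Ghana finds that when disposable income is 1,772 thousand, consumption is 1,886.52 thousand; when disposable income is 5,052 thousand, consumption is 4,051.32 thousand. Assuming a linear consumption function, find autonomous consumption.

a = 717

MPC = ΔC/ΔY = (4051.32 − 1886.52)/(5052 − 1772) = 2164.8/3280 = 0.66
a = C − MPC·Y = 1886.52 − 0.66(1772) = 1886.52 − 1169.52 = 717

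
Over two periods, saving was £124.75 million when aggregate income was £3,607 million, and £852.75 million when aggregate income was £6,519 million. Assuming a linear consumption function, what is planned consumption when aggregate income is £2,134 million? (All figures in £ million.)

MPS = ΔS/ΔY = (852.75 − 124.75)/(6519 − 3607) = 728/2912 = 0.25
MPC = 1 − MPS = 0.75
Autonomous saving = 124.75 − 0.25(3607) = -777, so a = 777
C = 777 + 0.75(2134) = 777 + 1600.5 = 2377.5

C = 2377.5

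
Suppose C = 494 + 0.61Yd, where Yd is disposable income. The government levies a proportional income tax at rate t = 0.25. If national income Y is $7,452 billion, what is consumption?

C = 3903.29

Yd = (1 − 0.25)(7452) = 0.75(7452) = 5589
C = 494 + 0.61(5589) = 494 + 3409.29 = 3903.29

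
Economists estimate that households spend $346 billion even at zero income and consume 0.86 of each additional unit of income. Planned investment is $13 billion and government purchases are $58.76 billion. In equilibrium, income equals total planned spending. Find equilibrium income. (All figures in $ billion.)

Y = 2984

Y = C + I + G = 346 + 0.86Y + 13 + 58.76
Y − 0.86Y = 417.76
0.14Y = 417.76, so Y = 417.76/0.14 = 2984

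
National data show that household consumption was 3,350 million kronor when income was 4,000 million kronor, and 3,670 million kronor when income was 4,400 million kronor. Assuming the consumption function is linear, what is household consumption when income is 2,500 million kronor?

C = 2150

MPC = (3670 − 3350)/(4400 − 4000) = 320/400 = 0.8
a = 3350 − 0.8(4000) = 3350 − 3200 = 150
C = 150 + 0.8(2500) = 150 + 2000 = 2150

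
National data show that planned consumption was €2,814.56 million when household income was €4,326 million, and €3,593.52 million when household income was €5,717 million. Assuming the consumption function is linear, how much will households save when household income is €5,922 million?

MPC = (3593.52 − 2814.56)/(5717 − 4326) = 778.96/1391 = 0.56
a = 2814.56 − 0.56(4326) = 2814.56 − 2422.56 = 392
C = 392 + 0.56(5922) = 3708.32
S = 5922 − 3708.32 = 2213.68

S = 2213.68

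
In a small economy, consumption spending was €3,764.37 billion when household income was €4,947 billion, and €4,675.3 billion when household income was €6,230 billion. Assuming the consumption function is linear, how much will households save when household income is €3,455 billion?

MPC = (4675.3 − 3764.37)/(6230 − 4947) = 910.93/1283 = 0.71
a = 3764.37 − 0.71(4947) = 3764.37 − 3512.37 = 252
C = 252 + 0.71(3455) = 2705.05
S = 3455 − 2705.05 = 749.95

S = 749.95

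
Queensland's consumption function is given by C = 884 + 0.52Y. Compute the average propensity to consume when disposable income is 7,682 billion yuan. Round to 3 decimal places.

C = 884 + 0.52(7682) = 4878.64
APC = C/Y = 4878.64/7682 = 0.635

APC = 0.635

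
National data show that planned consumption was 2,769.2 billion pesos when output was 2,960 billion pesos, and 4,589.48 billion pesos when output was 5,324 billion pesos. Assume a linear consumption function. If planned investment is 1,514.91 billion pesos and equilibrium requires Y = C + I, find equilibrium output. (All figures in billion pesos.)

MPC = (4589.48 − 2769.2)/(5324 − 2960) = 1820.28/2364 = 0.77
a = 2769.2 − 0.77(2960) = 490
Equilibrium: Y = 490 + 0.77Y + 1514.91
0.23Y = 2004.91, so Y = 2004.91/0.23 = 8717

Y = 8717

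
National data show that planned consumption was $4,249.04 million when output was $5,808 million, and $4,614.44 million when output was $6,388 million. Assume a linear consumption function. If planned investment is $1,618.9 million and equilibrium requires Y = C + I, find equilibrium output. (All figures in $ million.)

MPC = (4614.44 − 4249.04)/(6388 − 5808) = 365.4/580 = 0.63
a = 4249.04 − 0.63(5808) = 590
Equilibrium: Y = 590 + 0.63Y + 1618.9
0.37Y = 2208.9, so Y = 2208.9/0.37 = 5970

Y = 5970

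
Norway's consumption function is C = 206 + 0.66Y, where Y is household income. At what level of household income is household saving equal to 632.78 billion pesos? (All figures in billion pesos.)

Y = 2467

S = Y − C = -206 + 0.34Y
-206 + 0.34Y = 632.78, so 0.34Y = 838.78 and Y = 2467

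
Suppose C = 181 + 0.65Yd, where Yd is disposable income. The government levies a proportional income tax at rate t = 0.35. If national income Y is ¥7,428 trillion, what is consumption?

C = 3319.33

Yd = (1 − 0.35)(7428) = 0.65(7428) = 4828.2
C = 181 + 0.65(4828.2) = 181 + 3138.33 = 3319.33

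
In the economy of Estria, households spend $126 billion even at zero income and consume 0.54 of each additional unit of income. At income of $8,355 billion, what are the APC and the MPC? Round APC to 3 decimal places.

APC = 0.555; MPC = 0.54

MPC = 0.54 (the slope of the consumption function)
C = 126 + 0.54(8355) = 4637.7, so APC = 4637.7/8355 = 0.555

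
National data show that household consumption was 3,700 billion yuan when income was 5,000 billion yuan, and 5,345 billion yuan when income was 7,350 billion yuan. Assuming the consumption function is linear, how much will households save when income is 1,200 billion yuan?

MPC = (5345 − 3700)/(7350 − 5000) = 1645/2350 = 0.7
a = 3700 − 0.7(5000) = 3700 − 3500 = 200
C = 200 + 0.7(1200) = 1040
S = 1200 − 1040 = 160

S = 160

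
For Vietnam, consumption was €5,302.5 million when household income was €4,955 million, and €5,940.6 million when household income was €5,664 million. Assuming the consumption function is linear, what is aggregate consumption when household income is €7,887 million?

C = 7941.3

MPC = (5940.6 − 5302.5)/(5664 − 4955) = 638.1/709 = 0.9
a = 5302.5 − 0.9(4955) = 5302.5 − 4459.5 = 843
C = 843 + 0.9(7887) = 843 + 7098.3 = 7941.3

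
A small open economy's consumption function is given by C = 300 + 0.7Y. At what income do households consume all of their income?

Y = 1000

At break-even, C = Y: 300 + 0.7Y = Y
0.3Y = 300, so Y = 300/0.3 = 1000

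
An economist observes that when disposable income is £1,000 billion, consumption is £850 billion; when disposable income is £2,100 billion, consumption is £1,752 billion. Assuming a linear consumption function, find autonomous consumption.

MPC = ΔC/ΔY = (1752 − 850)/(2100 − 1000) = 902/1100 = 0.82
a = C − MPC·Y = 850 − 0.82(1000) = 850 − 820 = 30

a = 30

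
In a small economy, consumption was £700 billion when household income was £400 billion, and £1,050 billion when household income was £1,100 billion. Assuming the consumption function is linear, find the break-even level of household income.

MPC = (1050 − 700)/(1100 − 400) = 350/700 = 0.5
a = 700 − 0.5(400) = 700 − 200 = 500
Break-even: Y = a/(1−MPC) = 500/0.5 = 1000

Y = 1000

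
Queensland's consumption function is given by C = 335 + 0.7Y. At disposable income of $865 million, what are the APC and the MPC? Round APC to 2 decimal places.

APC = 1.09; MPC = 0.7

MPC = 0.7 (the slope of the consumption function)
C = 335 + 0.7(865) = 940.5, so APC = 940.5/865 = 1.09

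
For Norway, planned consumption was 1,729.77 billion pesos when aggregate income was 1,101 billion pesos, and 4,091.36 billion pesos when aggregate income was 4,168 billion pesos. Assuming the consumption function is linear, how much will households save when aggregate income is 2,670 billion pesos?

S = -267.9

MPC = (4091.36 − 1729.77)/(4168 − 1101) = 2361.59/3067 = 0.77
a = 1729.77 − 0.77(1101) = 1729.77 − 847.77 = 882
C = 882 + 0.77(2670) = 2937.9
S = 2670 − 2937.9 = -267.9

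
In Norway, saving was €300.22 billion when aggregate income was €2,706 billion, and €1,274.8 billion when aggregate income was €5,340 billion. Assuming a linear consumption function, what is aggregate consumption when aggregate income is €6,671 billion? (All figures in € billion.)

MPS = ΔS/ΔY = (1274.8 − 300.22)/(5340 − 2706) = 974.58/2634 = 0.37
MPC = 1 − MPS = 0.63
Autonomous saving = 300.22 − 0.37(2706) = -701, so a = 701
C = 701 + 0.63(6671) = 701 + 4202.73 = 4903.73

C = 4903.73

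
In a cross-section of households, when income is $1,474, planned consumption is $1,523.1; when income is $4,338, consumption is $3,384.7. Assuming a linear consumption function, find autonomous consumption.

a = 565

MPC = ΔC/ΔY = (3384.7 − 1523.1)/(4338 − 1474) = 1861.6/2864 = 0.65
a = C − MPC·Y = 1523.1 − 0.65(1474) = 1523.1 − 958.1 = 565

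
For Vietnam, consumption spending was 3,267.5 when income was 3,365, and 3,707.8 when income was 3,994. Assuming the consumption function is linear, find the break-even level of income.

MPC = (3707.8 − 3267.5)/(3994 − 3365) = 440.3/629 = 0.7
a = 3267.5 − 0.7(3365) = 3267.5 − 2355.5 = 912
Break-even: Y = a/(1−MPC) = 912/0.3 = 3040

Y = 3040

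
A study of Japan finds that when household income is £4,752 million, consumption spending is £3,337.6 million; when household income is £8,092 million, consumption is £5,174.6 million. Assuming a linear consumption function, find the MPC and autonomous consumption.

MPC = ΔC/ΔY = (5174.6 − 3337.6)/(8092 − 4752) = 1837/3340 = 0.55
a = C − MPC·Y = 3337.6 − 0.55(4752) = 3337.6 − 2613.6 = 724

MPC = 0.55; a = 724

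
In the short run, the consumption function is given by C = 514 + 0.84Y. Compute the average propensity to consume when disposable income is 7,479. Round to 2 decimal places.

C = 514 + 0.84(7479) = 6796.36
APC = C/Y = 6796.36/7479 = 0.91

APC = 0.91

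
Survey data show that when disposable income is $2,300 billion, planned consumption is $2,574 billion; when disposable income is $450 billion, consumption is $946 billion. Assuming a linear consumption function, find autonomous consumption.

MPC = ΔC/ΔY = (2574 − 946)/(2300 − 450) = 1628/1850 = 0.88
a = C − MPC·Y = 946 − 0.88(450) = 946 − 396 = 550

a = 550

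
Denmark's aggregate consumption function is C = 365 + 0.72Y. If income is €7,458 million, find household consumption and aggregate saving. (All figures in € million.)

C = 365 + 0.72(7458) = 365 + 5369.76 = 5734.76
S = Y − C = 7458 − 5734.76 = 1723.24

C = 5734.76; S = 1723.24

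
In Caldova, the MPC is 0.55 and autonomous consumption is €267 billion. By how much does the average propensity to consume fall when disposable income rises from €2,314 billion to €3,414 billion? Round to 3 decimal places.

At Y = 2314: C = 267 + 0.55(2314) = 1539.7, APC = 1539.7/2314 = 0.6654
At Y = 3414: C = 2144.7, APC = 2144.7/3414 = 0.6282
Fall in APC = 0.6654 − 0.6282 = 0.0372 ≈ 0.037

ΔAPC = 0.037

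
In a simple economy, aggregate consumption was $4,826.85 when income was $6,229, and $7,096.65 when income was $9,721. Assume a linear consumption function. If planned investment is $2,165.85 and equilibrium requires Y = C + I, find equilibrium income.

MPC = (7096.65 − 4826.85)/(9721 − 6229) = 2269.8/3492 = 0.65
a = 4826.85 − 0.65(6229) = 778
Equilibrium: Y = 778 + 0.65Y + 2165.85
0.35Y = 2943.85, so Y = 2943.85/0.35 = 8411

Y = 8411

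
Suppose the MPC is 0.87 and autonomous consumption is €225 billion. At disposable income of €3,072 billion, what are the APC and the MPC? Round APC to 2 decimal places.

APC = 0.94; MPC = 0.87

MPC = 0.87 (the slope of the consumption function)
C = 225 + 0.87(3072) = 2897.64, so APC = 2897.64/3072 = 0.94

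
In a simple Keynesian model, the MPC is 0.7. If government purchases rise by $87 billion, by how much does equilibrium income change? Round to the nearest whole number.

The multiplier is 1/(1 − MPC) = 1/0.3.
ΔY = 87/0.3 = 290.00 ≈ 290

ΔY ≈ 290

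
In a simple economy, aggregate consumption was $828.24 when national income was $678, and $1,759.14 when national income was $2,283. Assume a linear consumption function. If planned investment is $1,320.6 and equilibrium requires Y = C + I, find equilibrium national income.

MPC = (1759.14 − 828.24)/(2283 − 678) = 930.9/1605 = 0.58
a = 828.24 − 0.58(678) = 435
Equilibrium: Y = 435 + 0.58Y + 1320.6
0.42Y = 1755.6, so Y = 1755.6/0.42 = 4180

Y = 4180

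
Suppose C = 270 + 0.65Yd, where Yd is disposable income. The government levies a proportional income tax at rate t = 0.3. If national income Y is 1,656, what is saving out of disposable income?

Yd = (1 − 0.3)(1656) = 0.7(1656) = 1159.2
C = 270 + 0.65(1159.2) = 270 + 753.48 = 1023.48
S = Yd − C = 1159.2 − 1023.48 = 135.72

S = 135.72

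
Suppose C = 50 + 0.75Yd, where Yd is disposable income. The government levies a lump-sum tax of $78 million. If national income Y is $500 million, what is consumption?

C = 366.5

Yd = Y − T = 500 − 78 = 422
C = 50 + 0.75(422) = 50 + 316.5 = 366.5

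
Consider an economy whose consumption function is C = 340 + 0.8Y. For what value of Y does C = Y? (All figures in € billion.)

At break-even, C = Y: 340 + 0.8Y = Y
0.2Y = 340, so Y = 340/0.2 = 1700

Y = 1700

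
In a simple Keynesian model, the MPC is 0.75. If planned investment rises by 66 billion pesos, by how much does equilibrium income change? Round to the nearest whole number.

ΔY ≈ 264

The multiplier is 1/(1 − MPC) = 1/0.25.
ΔY = 66/0.25 = 264.00 ≈ 264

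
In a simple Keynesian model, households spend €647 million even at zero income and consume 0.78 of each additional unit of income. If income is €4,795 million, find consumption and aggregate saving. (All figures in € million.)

C = 4387.1; S = 407.9

C = 647 + 0.78(4795) = 647 + 3740.1 = 4387.1
S = Y − C = 4795 − 4387.1 = 407.9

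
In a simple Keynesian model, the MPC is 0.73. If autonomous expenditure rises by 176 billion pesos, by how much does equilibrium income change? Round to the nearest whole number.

The multiplier is 1/(1 − MPC) = 1/0.27.
ΔY = 176/0.27 = 651.85 ≈ 652

ΔY ≈ 652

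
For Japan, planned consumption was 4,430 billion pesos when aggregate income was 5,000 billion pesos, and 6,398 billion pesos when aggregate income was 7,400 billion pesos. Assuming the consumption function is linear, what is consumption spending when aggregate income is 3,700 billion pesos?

C = 3364

MPC = (6398 − 4430)/(7400 − 5000) = 1968/2400 = 0.82
a = 4430 − 0.82(5000) = 4430 − 4100 = 330
C = 330 + 0.82(3700) = 330 + 3034 = 3364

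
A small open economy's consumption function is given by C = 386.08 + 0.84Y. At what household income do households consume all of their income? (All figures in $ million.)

At break-even, C = Y: 386.08 + 0.84Y = Y
0.16Y = 386.08, so Y = 386.08/0.16 = 2413

Y = 2413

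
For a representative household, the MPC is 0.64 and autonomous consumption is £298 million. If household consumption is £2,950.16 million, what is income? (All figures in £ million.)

298 + 0.64Y = 2950.16
0.64Y = 2652.16, so Y = 2652.16/0.64 = 4144

Y = 4144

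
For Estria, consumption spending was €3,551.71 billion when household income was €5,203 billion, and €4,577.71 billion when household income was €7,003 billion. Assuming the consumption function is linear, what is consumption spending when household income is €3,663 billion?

C = 2673.91

MPC = (4577.71 − 3551.71)/(7003 − 5203) = 1026/1800 = 0.57
a = 3551.71 − 0.57(5203) = 3551.71 − 2965.71 = 586
C = 586 + 0.57(3663) = 586 + 2087.91 = 2673.91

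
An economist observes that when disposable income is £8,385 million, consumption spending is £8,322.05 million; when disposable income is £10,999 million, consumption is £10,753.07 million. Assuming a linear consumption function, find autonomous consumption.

MPC = ΔC/ΔY = (10753.07 − 8322.05)/(10999 − 8385) = 2431.02/2614 = 0.93
a = C − MPC·Y = 8322.05 − 0.93(8385) = 8322.05 − 7798.05 = 524

a = 524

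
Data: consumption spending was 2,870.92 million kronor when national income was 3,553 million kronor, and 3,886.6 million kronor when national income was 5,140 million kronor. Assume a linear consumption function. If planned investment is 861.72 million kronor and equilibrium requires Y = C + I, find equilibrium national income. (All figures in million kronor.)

Y = 4052

MPC = (3886.6 − 2870.92)/(5140 − 3553) = 1015.68/1587 = 0.64
a = 2870.92 − 0.64(3553) = 597
Equilibrium: Y = 597 + 0.64Y + 861.72
0.36Y = 1458.72, so Y = 1458.72/0.36 = 4052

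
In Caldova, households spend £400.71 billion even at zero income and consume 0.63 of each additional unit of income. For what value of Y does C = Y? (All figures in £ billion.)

At break-even, C = Y: 400.71 + 0.63Y = Y
0.37Y = 400.71, so Y = 400.71/0.37 = 1083

Y = 1083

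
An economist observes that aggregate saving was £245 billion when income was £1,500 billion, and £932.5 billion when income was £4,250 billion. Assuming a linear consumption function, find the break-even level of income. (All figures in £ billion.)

Y = 520

MPS = ΔS/ΔY = (932.5 − 245)/(4250 − 1500) = 687.5/2750 = 0.25
MPC = 1 − MPS = 0.75
From S(1500) = 245: −a + 0.25(1500) = 245, so a = 375 − 245 = 130
Break-even (S = 0): Y = a/MPS = 130/0.25 = 520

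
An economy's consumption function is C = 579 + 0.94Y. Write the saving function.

S = Y − C = Y − (579 + 0.94Y) = -579 + (1 − 0.94)Y

S = -579 + 0.06Y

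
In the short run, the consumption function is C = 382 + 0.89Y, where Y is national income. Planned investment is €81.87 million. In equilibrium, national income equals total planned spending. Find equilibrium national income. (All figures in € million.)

Y = C + I = 382 + 0.89Y + 81.87
Y − 0.89Y = 463.87
0.11Y = 463.87, so Y = 463.87/0.11 = 4217

Y = 4217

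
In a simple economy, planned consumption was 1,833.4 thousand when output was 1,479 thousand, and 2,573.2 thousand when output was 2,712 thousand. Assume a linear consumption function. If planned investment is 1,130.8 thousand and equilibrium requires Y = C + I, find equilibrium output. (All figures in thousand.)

Y = 5192

MPC = (2573.2 − 1833.4)/(2712 − 1479) = 739.8/1233 = 0.6
a = 1833.4 − 0.6(1479) = 946
Equilibrium: Y = 946 + 0.6Y + 1130.8
0.4Y = 2076.8, so Y = 2076.8/0.4 = 5192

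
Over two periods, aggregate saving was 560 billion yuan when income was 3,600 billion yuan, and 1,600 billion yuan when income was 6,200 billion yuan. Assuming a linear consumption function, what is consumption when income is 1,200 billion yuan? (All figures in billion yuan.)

MPS = ΔS/ΔY = (1600 − 560)/(6200 − 3600) = 1040/2600 = 0.4
MPC = 1 − MPS = 0.6
Autonomous saving = 560 − 0.4(3600) = -880, so a = 880
C = 880 + 0.6(1200) = 880 + 720 = 1600

C = 1600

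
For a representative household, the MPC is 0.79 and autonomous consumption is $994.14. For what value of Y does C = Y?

Y = 4734

At break-even, C = Y: 994.14 + 0.79Y = Y
0.21Y = 994.14, so Y = 994.14/0.21 = 4734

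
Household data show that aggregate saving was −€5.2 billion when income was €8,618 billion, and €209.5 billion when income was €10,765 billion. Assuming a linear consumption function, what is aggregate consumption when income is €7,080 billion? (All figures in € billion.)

MPS = ΔS/ΔY = (209.5 − (-5.2))/(10765 − 8618) = 214.7/2147 = 0.1
MPC = 1 − MPS = 0.9
Autonomous saving = -5.2 − 0.1(8618) = -867, so a = 867
C = 867 + 0.9(7080) = 867 + 6372 = 7239

C = 7239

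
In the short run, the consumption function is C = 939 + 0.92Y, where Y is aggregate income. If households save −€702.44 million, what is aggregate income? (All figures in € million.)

Y = 2957

S = Y − C = -939 + 0.08Y
-939 + 0.08Y = -702.44, so 0.08Y = 236.56 and Y = 2957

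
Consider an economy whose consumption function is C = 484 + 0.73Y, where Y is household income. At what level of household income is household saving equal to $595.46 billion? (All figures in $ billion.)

S = Y − C = -484 + 0.27Y
-484 + 0.27Y = 595.46, so 0.27Y = 1079.46 and Y = 3998

Y = 3998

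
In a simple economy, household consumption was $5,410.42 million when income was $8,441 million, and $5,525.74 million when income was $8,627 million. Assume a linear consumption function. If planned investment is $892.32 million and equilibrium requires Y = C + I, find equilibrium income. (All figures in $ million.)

MPC = (5525.74 − 5410.42)/(8627 − 8441) = 115.32/186 = 0.62
a = 5410.42 − 0.62(8441) = 177
Equilibrium: Y = 177 + 0.62Y + 892.32
0.38Y = 1069.32, so Y = 1069.32/0.38 = 2814

Y = 2814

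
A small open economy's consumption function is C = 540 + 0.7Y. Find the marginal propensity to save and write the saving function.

MPS = 1 − MPC = 1 − 0.7 = 0.3
S = Y − C = -540 + 0.3Y

MPS = 0.3; S = -540 + 0.3Y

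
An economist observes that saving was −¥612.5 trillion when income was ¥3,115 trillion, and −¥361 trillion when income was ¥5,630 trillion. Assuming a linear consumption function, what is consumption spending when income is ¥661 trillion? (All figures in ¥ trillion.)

MPS = ΔS/ΔY = (-361 − (-612.5))/(5630 − 3115) = 251.5/2515 = 0.1
MPC = 1 − MPS = 0.9
Autonomous saving = -612.5 − 0.1(3115) = -924, so a = 924
C = 924 + 0.9(661) = 924 + 594.9 = 1518.9

C = 1518.9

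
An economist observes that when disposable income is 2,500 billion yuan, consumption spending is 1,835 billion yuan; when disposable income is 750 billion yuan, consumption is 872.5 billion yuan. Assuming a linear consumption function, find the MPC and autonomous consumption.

MPC = 0.55; a = 460

MPC = ΔC/ΔY = (1835 − 872.5)/(2500 − 750) = 962.5/1750 = 0.55
a = C − MPC·Y = 872.5 − 0.55(750) = 872.5 − 412.5 = 460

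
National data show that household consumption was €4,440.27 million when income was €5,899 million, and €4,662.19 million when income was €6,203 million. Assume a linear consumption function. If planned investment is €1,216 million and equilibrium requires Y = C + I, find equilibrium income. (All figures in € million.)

Y = 5000

MPC = (4662.19 − 4440.27)/(6203 − 5899) = 221.92/304 = 0.73
a = 4440.27 − 0.73(5899) = 134
Equilibrium: Y = 134 + 0.73Y + 1216
0.27Y = 1350, so Y = 1350/0.27 = 5000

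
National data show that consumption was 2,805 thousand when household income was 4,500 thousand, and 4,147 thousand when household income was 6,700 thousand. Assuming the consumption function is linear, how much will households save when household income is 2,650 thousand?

S = 973.5

MPC = (4147 − 2805)/(6700 − 4500) = 1342/2200 = 0.61
a = 2805 − 0.61(4500) = 2805 − 2745 = 60
C = 60 + 0.61(2650) = 1676.5
S = 2650 − 1676.5 = 973.5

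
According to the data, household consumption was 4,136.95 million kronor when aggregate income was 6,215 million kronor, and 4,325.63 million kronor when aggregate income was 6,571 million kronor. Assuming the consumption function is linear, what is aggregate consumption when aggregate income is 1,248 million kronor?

MPC = (4325.63 − 4136.95)/(6571 − 6215) = 188.68/356 = 0.53
a = 4136.95 − 0.53(6215) = 4136.95 − 3293.95 = 843
C = 843 + 0.53(1248) = 843 + 661.44 = 1504.44

C = 1504.44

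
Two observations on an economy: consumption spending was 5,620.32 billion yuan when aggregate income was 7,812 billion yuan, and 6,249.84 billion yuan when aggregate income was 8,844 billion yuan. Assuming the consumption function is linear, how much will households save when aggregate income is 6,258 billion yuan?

MPC = (6249.84 − 5620.32)/(8844 − 7812) = 629.52/1032 = 0.61
a = 5620.32 − 0.61(7812) = 5620.32 − 4765.32 = 855
C = 855 + 0.61(6258) = 4672.38
S = 6258 − 4672.38 = 1585.62

S = 1585.62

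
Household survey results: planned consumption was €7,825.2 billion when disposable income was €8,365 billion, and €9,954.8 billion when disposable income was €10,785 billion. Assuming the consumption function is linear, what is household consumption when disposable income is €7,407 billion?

C = 6982.16

MPC = (9954.8 − 7825.2)/(10785 − 8365) = 2129.6/2420 = 0.88
a = 7825.2 − 0.88(8365) = 7825.2 − 7361.2 = 464
C = 464 + 0.88(7407) = 464 + 6518.16 = 6982.16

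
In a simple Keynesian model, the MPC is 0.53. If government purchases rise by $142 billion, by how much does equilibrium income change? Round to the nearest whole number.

The multiplier is 1/(1 − MPC) = 1/0.47.
ΔY = 142/0.47 = 302.13 ≈ 302

ΔY ≈ 302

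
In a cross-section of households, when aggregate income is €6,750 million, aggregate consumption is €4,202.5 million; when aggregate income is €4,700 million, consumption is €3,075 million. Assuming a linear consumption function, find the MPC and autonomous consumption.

MPC = ΔC/ΔY = (4202.5 − 3075)/(6750 − 4700) = 1127.5/2050 = 0.55
a = C − MPC·Y = 3075 − 0.55(4700) = 3075 − 2585 = 490

MPC = 0.55; a = 490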